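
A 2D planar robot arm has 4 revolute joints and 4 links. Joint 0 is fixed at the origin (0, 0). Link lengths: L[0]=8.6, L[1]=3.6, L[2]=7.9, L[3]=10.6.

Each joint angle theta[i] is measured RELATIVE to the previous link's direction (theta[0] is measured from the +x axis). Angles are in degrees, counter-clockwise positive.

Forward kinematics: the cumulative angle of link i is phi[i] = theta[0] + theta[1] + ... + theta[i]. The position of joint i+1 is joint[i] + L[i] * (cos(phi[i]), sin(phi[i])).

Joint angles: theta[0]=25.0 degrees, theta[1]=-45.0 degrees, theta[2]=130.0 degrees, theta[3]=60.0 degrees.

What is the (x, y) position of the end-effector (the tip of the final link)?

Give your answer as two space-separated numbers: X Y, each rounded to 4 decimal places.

joint[0] = (0.0000, 0.0000)  (base)
link 0: phi[0] = 25 = 25 deg
  cos(25 deg) = 0.9063, sin(25 deg) = 0.4226
  joint[1] = (0.0000, 0.0000) + 8.6 * (0.9063, 0.4226) = (0.0000 + 7.7942, 0.0000 + 3.6345) = (7.7942, 3.6345)
link 1: phi[1] = 25 + -45 = -20 deg
  cos(-20 deg) = 0.9397, sin(-20 deg) = -0.3420
  joint[2] = (7.7942, 3.6345) + 3.6 * (0.9397, -0.3420) = (7.7942 + 3.3829, 3.6345 + -1.2313) = (11.1771, 2.4032)
link 2: phi[2] = 25 + -45 + 130 = 110 deg
  cos(110 deg) = -0.3420, sin(110 deg) = 0.9397
  joint[3] = (11.1771, 2.4032) + 7.9 * (-0.3420, 0.9397) = (11.1771 + -2.7020, 2.4032 + 7.4236) = (8.4752, 9.8268)
link 3: phi[3] = 25 + -45 + 130 + 60 = 170 deg
  cos(170 deg) = -0.9848, sin(170 deg) = 0.1736
  joint[4] = (8.4752, 9.8268) + 10.6 * (-0.9848, 0.1736) = (8.4752 + -10.4390, 9.8268 + 1.8407) = (-1.9638, 11.6675)
End effector: (-1.9638, 11.6675)

Answer: -1.9638 11.6675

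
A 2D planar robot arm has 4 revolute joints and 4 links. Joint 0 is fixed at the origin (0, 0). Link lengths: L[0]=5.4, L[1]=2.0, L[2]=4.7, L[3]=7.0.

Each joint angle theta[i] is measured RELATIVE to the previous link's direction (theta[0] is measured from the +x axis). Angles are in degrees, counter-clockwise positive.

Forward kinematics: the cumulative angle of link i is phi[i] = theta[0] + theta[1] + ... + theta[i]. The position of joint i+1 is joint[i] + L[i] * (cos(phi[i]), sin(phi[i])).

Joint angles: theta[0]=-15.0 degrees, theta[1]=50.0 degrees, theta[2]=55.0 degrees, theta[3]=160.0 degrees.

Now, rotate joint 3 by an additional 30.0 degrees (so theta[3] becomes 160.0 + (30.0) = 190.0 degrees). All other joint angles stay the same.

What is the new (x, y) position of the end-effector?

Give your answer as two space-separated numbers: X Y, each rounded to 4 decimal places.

joint[0] = (0.0000, 0.0000)  (base)
link 0: phi[0] = -15 = -15 deg
  cos(-15 deg) = 0.9659, sin(-15 deg) = -0.2588
  joint[1] = (0.0000, 0.0000) + 5.4 * (0.9659, -0.2588) = (0.0000 + 5.2160, 0.0000 + -1.3976) = (5.2160, -1.3976)
link 1: phi[1] = -15 + 50 = 35 deg
  cos(35 deg) = 0.8192, sin(35 deg) = 0.5736
  joint[2] = (5.2160, -1.3976) + 2 * (0.8192, 0.5736) = (5.2160 + 1.6383, -1.3976 + 1.1472) = (6.8543, -0.2505)
link 2: phi[2] = -15 + 50 + 55 = 90 deg
  cos(90 deg) = 0.0000, sin(90 deg) = 1.0000
  joint[3] = (6.8543, -0.2505) + 4.7 * (0.0000, 1.0000) = (6.8543 + 0.0000, -0.2505 + 4.7000) = (6.8543, 4.4495)
link 3: phi[3] = -15 + 50 + 55 + 190 = 280 deg
  cos(280 deg) = 0.1736, sin(280 deg) = -0.9848
  joint[4] = (6.8543, 4.4495) + 7 * (0.1736, -0.9848) = (6.8543 + 1.2155, 4.4495 + -6.8937) = (8.0698, -2.4441)
End effector: (8.0698, -2.4441)

Answer: 8.0698 -2.4441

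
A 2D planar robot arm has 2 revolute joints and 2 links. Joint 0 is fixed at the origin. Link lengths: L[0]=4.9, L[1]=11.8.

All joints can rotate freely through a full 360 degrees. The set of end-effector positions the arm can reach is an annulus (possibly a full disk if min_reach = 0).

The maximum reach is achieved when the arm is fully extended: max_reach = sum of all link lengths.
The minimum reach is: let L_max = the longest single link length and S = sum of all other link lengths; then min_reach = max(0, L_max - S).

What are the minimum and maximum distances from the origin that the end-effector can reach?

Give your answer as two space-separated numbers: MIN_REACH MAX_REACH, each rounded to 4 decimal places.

Answer: 6.9000 16.7000

Derivation:
Link lengths: [4.9, 11.8]
max_reach = 4.9 + 11.8 = 16.7
L_max = max([4.9, 11.8]) = 11.8
S (sum of others) = 16.7 - 11.8 = 4.9
min_reach = max(0, 11.8 - 4.9) = max(0, 6.9) = 6.9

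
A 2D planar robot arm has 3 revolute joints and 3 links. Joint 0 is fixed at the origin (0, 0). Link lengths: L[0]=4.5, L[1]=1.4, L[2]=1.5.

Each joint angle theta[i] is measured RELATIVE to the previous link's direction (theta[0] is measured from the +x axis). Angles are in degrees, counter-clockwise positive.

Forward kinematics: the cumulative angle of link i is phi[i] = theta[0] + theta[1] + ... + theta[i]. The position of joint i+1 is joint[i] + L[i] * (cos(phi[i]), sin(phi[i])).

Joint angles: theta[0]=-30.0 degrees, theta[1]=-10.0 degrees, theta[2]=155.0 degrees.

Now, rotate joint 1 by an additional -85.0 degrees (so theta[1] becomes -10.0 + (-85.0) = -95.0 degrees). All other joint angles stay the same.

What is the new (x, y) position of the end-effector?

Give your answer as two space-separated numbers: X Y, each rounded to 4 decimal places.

Answer: 4.3931 -2.6468

Derivation:
joint[0] = (0.0000, 0.0000)  (base)
link 0: phi[0] = -30 = -30 deg
  cos(-30 deg) = 0.8660, sin(-30 deg) = -0.5000
  joint[1] = (0.0000, 0.0000) + 4.5 * (0.8660, -0.5000) = (0.0000 + 3.8971, 0.0000 + -2.2500) = (3.8971, -2.2500)
link 1: phi[1] = -30 + -95 = -125 deg
  cos(-125 deg) = -0.5736, sin(-125 deg) = -0.8192
  joint[2] = (3.8971, -2.2500) + 1.4 * (-0.5736, -0.8192) = (3.8971 + -0.8030, -2.2500 + -1.1468) = (3.0941, -3.3968)
link 2: phi[2] = -30 + -95 + 155 = 30 deg
  cos(30 deg) = 0.8660, sin(30 deg) = 0.5000
  joint[3] = (3.0941, -3.3968) + 1.5 * (0.8660, 0.5000) = (3.0941 + 1.2990, -3.3968 + 0.7500) = (4.3931, -2.6468)
End effector: (4.3931, -2.6468)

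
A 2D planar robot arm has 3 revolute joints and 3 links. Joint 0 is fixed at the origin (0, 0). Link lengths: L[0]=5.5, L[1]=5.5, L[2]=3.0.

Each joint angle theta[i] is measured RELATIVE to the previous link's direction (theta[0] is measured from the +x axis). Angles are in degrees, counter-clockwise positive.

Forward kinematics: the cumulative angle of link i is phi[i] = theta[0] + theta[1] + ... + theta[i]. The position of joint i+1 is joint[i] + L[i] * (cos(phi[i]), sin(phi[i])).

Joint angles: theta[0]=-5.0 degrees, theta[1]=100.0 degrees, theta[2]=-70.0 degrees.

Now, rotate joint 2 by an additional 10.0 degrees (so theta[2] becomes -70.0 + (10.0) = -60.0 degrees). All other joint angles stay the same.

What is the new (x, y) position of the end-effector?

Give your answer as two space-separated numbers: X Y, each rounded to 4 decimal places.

Answer: 7.4572 6.7204

Derivation:
joint[0] = (0.0000, 0.0000)  (base)
link 0: phi[0] = -5 = -5 deg
  cos(-5 deg) = 0.9962, sin(-5 deg) = -0.0872
  joint[1] = (0.0000, 0.0000) + 5.5 * (0.9962, -0.0872) = (0.0000 + 5.4791, 0.0000 + -0.4794) = (5.4791, -0.4794)
link 1: phi[1] = -5 + 100 = 95 deg
  cos(95 deg) = -0.0872, sin(95 deg) = 0.9962
  joint[2] = (5.4791, -0.4794) + 5.5 * (-0.0872, 0.9962) = (5.4791 + -0.4794, -0.4794 + 5.4791) = (4.9997, 4.9997)
link 2: phi[2] = -5 + 100 + -60 = 35 deg
  cos(35 deg) = 0.8192, sin(35 deg) = 0.5736
  joint[3] = (4.9997, 4.9997) + 3 * (0.8192, 0.5736) = (4.9997 + 2.4575, 4.9997 + 1.7207) = (7.4572, 6.7204)
End effector: (7.4572, 6.7204)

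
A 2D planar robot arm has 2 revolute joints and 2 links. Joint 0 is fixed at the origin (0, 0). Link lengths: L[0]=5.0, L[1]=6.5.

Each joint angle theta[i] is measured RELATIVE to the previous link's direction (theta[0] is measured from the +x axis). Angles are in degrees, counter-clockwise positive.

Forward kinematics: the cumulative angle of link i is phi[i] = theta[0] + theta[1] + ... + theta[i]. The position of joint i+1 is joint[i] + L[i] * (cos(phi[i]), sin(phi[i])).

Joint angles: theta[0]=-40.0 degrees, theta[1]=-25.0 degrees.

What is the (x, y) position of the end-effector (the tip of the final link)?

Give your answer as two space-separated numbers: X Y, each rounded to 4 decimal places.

joint[0] = (0.0000, 0.0000)  (base)
link 0: phi[0] = -40 = -40 deg
  cos(-40 deg) = 0.7660, sin(-40 deg) = -0.6428
  joint[1] = (0.0000, 0.0000) + 5 * (0.7660, -0.6428) = (0.0000 + 3.8302, 0.0000 + -3.2139) = (3.8302, -3.2139)
link 1: phi[1] = -40 + -25 = -65 deg
  cos(-65 deg) = 0.4226, sin(-65 deg) = -0.9063
  joint[2] = (3.8302, -3.2139) + 6.5 * (0.4226, -0.9063) = (3.8302 + 2.7470, -3.2139 + -5.8910) = (6.5772, -9.1049)
End effector: (6.5772, -9.1049)

Answer: 6.5772 -9.1049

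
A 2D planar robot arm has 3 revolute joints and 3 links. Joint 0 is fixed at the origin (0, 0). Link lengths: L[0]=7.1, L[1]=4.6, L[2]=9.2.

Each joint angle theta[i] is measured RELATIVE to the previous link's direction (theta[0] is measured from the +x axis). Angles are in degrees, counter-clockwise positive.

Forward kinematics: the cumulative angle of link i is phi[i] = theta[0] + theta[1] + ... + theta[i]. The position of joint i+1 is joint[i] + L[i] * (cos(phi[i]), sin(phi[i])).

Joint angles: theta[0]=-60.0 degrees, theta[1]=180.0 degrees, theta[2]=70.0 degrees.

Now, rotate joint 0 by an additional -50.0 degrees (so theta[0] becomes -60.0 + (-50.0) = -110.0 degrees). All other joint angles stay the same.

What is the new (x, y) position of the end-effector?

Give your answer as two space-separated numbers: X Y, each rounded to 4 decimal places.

joint[0] = (0.0000, 0.0000)  (base)
link 0: phi[0] = -110 = -110 deg
  cos(-110 deg) = -0.3420, sin(-110 deg) = -0.9397
  joint[1] = (0.0000, 0.0000) + 7.1 * (-0.3420, -0.9397) = (0.0000 + -2.4283, 0.0000 + -6.6718) = (-2.4283, -6.6718)
link 1: phi[1] = -110 + 180 = 70 deg
  cos(70 deg) = 0.3420, sin(70 deg) = 0.9397
  joint[2] = (-2.4283, -6.6718) + 4.6 * (0.3420, 0.9397) = (-2.4283 + 1.5733, -6.6718 + 4.3226) = (-0.8551, -2.3492)
link 2: phi[2] = -110 + 180 + 70 = 140 deg
  cos(140 deg) = -0.7660, sin(140 deg) = 0.6428
  joint[3] = (-0.8551, -2.3492) + 9.2 * (-0.7660, 0.6428) = (-0.8551 + -7.0476, -2.3492 + 5.9136) = (-7.9027, 3.5644)
End effector: (-7.9027, 3.5644)

Answer: -7.9027 3.5644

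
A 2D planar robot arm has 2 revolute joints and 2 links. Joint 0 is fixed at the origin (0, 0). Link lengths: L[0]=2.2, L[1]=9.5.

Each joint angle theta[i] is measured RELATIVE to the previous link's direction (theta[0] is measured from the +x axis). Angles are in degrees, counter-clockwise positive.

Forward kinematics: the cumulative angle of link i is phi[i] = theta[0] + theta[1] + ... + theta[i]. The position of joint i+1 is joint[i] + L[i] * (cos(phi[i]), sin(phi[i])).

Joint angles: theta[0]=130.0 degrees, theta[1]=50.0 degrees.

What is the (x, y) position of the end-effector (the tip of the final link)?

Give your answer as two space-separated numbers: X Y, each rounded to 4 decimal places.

joint[0] = (0.0000, 0.0000)  (base)
link 0: phi[0] = 130 = 130 deg
  cos(130 deg) = -0.6428, sin(130 deg) = 0.7660
  joint[1] = (0.0000, 0.0000) + 2.2 * (-0.6428, 0.7660) = (0.0000 + -1.4141, 0.0000 + 1.6853) = (-1.4141, 1.6853)
link 1: phi[1] = 130 + 50 = 180 deg
  cos(180 deg) = -1.0000, sin(180 deg) = 0.0000
  joint[2] = (-1.4141, 1.6853) + 9.5 * (-1.0000, 0.0000) = (-1.4141 + -9.5000, 1.6853 + 0.0000) = (-10.9141, 1.6853)
End effector: (-10.9141, 1.6853)

Answer: -10.9141 1.6853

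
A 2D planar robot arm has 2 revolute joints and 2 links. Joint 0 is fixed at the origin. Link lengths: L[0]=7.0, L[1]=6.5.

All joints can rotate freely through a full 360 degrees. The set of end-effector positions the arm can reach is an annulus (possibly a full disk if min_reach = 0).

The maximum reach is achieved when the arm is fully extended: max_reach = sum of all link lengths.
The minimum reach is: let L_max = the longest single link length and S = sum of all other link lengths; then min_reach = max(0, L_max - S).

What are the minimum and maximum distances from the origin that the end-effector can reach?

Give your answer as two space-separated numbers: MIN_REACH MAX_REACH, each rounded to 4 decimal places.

Link lengths: [7.0, 6.5]
max_reach = 7 + 6.5 = 13.5
L_max = max([7.0, 6.5]) = 7
S (sum of others) = 13.5 - 7 = 6.5
min_reach = max(0, 7 - 6.5) = max(0, 0.5) = 0.5

Answer: 0.5000 13.5000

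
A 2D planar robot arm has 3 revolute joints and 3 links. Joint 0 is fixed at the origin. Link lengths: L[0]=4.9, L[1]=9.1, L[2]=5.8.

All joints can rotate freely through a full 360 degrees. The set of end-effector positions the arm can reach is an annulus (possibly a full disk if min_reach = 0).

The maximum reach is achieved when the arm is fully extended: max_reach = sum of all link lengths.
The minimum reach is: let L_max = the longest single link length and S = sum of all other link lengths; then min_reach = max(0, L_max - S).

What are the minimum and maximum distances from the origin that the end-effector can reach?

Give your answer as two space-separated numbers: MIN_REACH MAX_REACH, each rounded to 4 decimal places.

Answer: 0.0000 19.8000

Derivation:
Link lengths: [4.9, 9.1, 5.8]
max_reach = 4.9 + 9.1 + 5.8 = 19.8
L_max = max([4.9, 9.1, 5.8]) = 9.1
S (sum of others) = 19.8 - 9.1 = 10.7
min_reach = max(0, 9.1 - 10.7) = max(0, -1.6) = 0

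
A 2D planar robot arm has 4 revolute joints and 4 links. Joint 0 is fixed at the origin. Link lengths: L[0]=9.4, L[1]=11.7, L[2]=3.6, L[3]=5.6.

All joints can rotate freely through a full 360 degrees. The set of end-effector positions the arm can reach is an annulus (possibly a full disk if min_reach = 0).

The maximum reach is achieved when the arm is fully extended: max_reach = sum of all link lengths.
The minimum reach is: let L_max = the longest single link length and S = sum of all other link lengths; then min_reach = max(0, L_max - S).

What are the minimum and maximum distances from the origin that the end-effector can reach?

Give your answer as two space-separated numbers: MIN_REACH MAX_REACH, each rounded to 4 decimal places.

Link lengths: [9.4, 11.7, 3.6, 5.6]
max_reach = 9.4 + 11.7 + 3.6 + 5.6 = 30.3
L_max = max([9.4, 11.7, 3.6, 5.6]) = 11.7
S (sum of others) = 30.3 - 11.7 = 18.6
min_reach = max(0, 11.7 - 18.6) = max(0, -6.9) = 0

Answer: 0.0000 30.3000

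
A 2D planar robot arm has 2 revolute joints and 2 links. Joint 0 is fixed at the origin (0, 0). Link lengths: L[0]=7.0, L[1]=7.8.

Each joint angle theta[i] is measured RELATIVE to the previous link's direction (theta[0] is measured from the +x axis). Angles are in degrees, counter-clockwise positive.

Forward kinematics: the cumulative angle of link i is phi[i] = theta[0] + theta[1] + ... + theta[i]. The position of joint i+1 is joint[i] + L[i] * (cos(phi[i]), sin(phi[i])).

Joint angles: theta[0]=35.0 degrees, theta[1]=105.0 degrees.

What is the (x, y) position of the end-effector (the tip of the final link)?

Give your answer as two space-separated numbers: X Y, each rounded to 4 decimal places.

Answer: -0.2411 9.0288

Derivation:
joint[0] = (0.0000, 0.0000)  (base)
link 0: phi[0] = 35 = 35 deg
  cos(35 deg) = 0.8192, sin(35 deg) = 0.5736
  joint[1] = (0.0000, 0.0000) + 7 * (0.8192, 0.5736) = (0.0000 + 5.7341, 0.0000 + 4.0150) = (5.7341, 4.0150)
link 1: phi[1] = 35 + 105 = 140 deg
  cos(140 deg) = -0.7660, sin(140 deg) = 0.6428
  joint[2] = (5.7341, 4.0150) + 7.8 * (-0.7660, 0.6428) = (5.7341 + -5.9751, 4.0150 + 5.0137) = (-0.2411, 9.0288)
End effector: (-0.2411, 9.0288)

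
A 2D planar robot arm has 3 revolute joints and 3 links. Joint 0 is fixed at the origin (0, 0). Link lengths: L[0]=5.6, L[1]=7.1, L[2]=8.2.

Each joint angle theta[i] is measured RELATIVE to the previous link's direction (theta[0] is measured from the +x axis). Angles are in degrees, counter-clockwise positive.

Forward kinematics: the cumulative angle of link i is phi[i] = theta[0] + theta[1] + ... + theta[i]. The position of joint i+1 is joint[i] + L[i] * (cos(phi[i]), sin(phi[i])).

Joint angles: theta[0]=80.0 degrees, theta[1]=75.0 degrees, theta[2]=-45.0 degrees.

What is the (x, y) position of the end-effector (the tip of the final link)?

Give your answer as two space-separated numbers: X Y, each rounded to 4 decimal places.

joint[0] = (0.0000, 0.0000)  (base)
link 0: phi[0] = 80 = 80 deg
  cos(80 deg) = 0.1736, sin(80 deg) = 0.9848
  joint[1] = (0.0000, 0.0000) + 5.6 * (0.1736, 0.9848) = (0.0000 + 0.9724, 0.0000 + 5.5149) = (0.9724, 5.5149)
link 1: phi[1] = 80 + 75 = 155 deg
  cos(155 deg) = -0.9063, sin(155 deg) = 0.4226
  joint[2] = (0.9724, 5.5149) + 7.1 * (-0.9063, 0.4226) = (0.9724 + -6.4348, 5.5149 + 3.0006) = (-5.4624, 8.5155)
link 2: phi[2] = 80 + 75 + -45 = 110 deg
  cos(110 deg) = -0.3420, sin(110 deg) = 0.9397
  joint[3] = (-5.4624, 8.5155) + 8.2 * (-0.3420, 0.9397) = (-5.4624 + -2.8046, 8.5155 + 7.7055) = (-8.2669, 16.2210)
End effector: (-8.2669, 16.2210)

Answer: -8.2669 16.2210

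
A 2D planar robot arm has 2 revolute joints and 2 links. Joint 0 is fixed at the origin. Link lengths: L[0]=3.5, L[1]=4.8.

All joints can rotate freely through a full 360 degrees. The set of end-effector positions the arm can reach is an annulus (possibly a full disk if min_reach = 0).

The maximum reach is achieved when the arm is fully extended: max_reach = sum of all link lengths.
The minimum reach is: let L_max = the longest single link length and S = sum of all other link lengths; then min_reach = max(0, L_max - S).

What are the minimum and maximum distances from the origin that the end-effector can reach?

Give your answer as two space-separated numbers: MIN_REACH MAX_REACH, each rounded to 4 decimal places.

Answer: 1.3000 8.3000

Derivation:
Link lengths: [3.5, 4.8]
max_reach = 3.5 + 4.8 = 8.3
L_max = max([3.5, 4.8]) = 4.8
S (sum of others) = 8.3 - 4.8 = 3.5
min_reach = max(0, 4.8 - 3.5) = max(0, 1.3) = 1.3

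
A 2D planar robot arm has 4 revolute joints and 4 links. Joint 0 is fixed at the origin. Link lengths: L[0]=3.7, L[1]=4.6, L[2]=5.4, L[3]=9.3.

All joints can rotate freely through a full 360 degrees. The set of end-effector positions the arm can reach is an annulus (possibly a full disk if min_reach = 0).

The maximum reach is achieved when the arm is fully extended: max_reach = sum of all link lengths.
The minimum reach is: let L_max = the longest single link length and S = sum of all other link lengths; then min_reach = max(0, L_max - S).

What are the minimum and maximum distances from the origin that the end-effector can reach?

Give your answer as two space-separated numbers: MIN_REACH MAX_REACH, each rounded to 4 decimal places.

Answer: 0.0000 23.0000

Derivation:
Link lengths: [3.7, 4.6, 5.4, 9.3]
max_reach = 3.7 + 4.6 + 5.4 + 9.3 = 23
L_max = max([3.7, 4.6, 5.4, 9.3]) = 9.3
S (sum of others) = 23 - 9.3 = 13.7
min_reach = max(0, 9.3 - 13.7) = max(0, -4.4) = 0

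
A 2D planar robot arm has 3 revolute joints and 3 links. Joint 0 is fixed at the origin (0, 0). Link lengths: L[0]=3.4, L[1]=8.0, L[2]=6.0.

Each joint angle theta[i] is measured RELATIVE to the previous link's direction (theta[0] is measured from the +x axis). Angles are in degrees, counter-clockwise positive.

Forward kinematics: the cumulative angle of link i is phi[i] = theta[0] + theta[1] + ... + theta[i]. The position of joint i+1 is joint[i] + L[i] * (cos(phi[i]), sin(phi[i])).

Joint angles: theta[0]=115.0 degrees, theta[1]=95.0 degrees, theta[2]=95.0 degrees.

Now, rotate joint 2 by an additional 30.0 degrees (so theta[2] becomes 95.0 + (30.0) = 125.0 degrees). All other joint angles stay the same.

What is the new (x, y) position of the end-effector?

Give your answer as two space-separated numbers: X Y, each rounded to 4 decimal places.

Answer: -2.9273 -3.4543

Derivation:
joint[0] = (0.0000, 0.0000)  (base)
link 0: phi[0] = 115 = 115 deg
  cos(115 deg) = -0.4226, sin(115 deg) = 0.9063
  joint[1] = (0.0000, 0.0000) + 3.4 * (-0.4226, 0.9063) = (0.0000 + -1.4369, 0.0000 + 3.0814) = (-1.4369, 3.0814)
link 1: phi[1] = 115 + 95 = 210 deg
  cos(210 deg) = -0.8660, sin(210 deg) = -0.5000
  joint[2] = (-1.4369, 3.0814) + 8 * (-0.8660, -0.5000) = (-1.4369 + -6.9282, 3.0814 + -4.0000) = (-8.3651, -0.9186)
link 2: phi[2] = 115 + 95 + 125 = 335 deg
  cos(335 deg) = 0.9063, sin(335 deg) = -0.4226
  joint[3] = (-8.3651, -0.9186) + 6 * (0.9063, -0.4226) = (-8.3651 + 5.4378, -0.9186 + -2.5357) = (-2.9273, -3.4543)
End effector: (-2.9273, -3.4543)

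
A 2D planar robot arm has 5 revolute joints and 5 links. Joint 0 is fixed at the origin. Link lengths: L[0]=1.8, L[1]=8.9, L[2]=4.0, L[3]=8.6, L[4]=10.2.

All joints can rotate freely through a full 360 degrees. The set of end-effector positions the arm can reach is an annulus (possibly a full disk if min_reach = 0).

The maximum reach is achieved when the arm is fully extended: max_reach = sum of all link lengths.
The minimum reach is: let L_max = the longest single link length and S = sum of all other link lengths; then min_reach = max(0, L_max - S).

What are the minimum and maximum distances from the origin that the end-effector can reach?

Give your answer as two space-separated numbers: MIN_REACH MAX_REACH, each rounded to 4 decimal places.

Link lengths: [1.8, 8.9, 4.0, 8.6, 10.2]
max_reach = 1.8 + 8.9 + 4 + 8.6 + 10.2 = 33.5
L_max = max([1.8, 8.9, 4.0, 8.6, 10.2]) = 10.2
S (sum of others) = 33.5 - 10.2 = 23.3
min_reach = max(0, 10.2 - 23.3) = max(0, -13.1) = 0

Answer: 0.0000 33.5000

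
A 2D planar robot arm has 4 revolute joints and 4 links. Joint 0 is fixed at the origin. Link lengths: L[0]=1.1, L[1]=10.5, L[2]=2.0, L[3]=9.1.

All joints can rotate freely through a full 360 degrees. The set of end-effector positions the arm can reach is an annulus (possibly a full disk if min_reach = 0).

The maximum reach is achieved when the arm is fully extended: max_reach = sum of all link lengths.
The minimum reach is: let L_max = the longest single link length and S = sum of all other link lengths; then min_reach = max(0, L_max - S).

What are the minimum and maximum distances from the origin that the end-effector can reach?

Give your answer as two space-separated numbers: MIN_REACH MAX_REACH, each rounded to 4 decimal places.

Link lengths: [1.1, 10.5, 2.0, 9.1]
max_reach = 1.1 + 10.5 + 2 + 9.1 = 22.7
L_max = max([1.1, 10.5, 2.0, 9.1]) = 10.5
S (sum of others) = 22.7 - 10.5 = 12.2
min_reach = max(0, 10.5 - 12.2) = max(0, -1.7) = 0

Answer: 0.0000 22.7000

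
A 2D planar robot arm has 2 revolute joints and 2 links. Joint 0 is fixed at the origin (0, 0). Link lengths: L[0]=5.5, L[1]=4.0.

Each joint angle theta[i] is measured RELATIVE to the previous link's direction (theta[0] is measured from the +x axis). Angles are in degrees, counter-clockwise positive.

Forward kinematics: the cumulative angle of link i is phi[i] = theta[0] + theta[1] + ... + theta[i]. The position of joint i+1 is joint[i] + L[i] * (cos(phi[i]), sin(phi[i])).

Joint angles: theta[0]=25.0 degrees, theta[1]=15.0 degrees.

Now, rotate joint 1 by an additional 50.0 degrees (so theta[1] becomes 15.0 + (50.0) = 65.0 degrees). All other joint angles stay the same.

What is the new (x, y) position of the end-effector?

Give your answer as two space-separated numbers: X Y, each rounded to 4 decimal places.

joint[0] = (0.0000, 0.0000)  (base)
link 0: phi[0] = 25 = 25 deg
  cos(25 deg) = 0.9063, sin(25 deg) = 0.4226
  joint[1] = (0.0000, 0.0000) + 5.5 * (0.9063, 0.4226) = (0.0000 + 4.9847, 0.0000 + 2.3244) = (4.9847, 2.3244)
link 1: phi[1] = 25 + 65 = 90 deg
  cos(90 deg) = 0.0000, sin(90 deg) = 1.0000
  joint[2] = (4.9847, 2.3244) + 4 * (0.0000, 1.0000) = (4.9847 + 0.0000, 2.3244 + 4.0000) = (4.9847, 6.3244)
End effector: (4.9847, 6.3244)

Answer: 4.9847 6.3244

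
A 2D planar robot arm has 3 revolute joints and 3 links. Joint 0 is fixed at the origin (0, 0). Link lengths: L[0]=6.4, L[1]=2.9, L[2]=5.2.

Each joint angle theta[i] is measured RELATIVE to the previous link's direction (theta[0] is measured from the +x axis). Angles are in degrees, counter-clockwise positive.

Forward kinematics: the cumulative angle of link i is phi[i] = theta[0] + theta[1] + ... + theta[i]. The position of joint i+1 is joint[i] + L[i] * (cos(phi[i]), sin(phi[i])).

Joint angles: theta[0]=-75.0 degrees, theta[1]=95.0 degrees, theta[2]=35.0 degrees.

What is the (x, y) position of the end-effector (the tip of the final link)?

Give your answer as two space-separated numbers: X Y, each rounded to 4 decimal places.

Answer: 7.3641 -0.9305

Derivation:
joint[0] = (0.0000, 0.0000)  (base)
link 0: phi[0] = -75 = -75 deg
  cos(-75 deg) = 0.2588, sin(-75 deg) = -0.9659
  joint[1] = (0.0000, 0.0000) + 6.4 * (0.2588, -0.9659) = (0.0000 + 1.6564, 0.0000 + -6.1819) = (1.6564, -6.1819)
link 1: phi[1] = -75 + 95 = 20 deg
  cos(20 deg) = 0.9397, sin(20 deg) = 0.3420
  joint[2] = (1.6564, -6.1819) + 2.9 * (0.9397, 0.3420) = (1.6564 + 2.7251, -6.1819 + 0.9919) = (4.3816, -5.1901)
link 2: phi[2] = -75 + 95 + 35 = 55 deg
  cos(55 deg) = 0.5736, sin(55 deg) = 0.8192
  joint[3] = (4.3816, -5.1901) + 5.2 * (0.5736, 0.8192) = (4.3816 + 2.9826, -5.1901 + 4.2596) = (7.3641, -0.9305)
End effector: (7.3641, -0.9305)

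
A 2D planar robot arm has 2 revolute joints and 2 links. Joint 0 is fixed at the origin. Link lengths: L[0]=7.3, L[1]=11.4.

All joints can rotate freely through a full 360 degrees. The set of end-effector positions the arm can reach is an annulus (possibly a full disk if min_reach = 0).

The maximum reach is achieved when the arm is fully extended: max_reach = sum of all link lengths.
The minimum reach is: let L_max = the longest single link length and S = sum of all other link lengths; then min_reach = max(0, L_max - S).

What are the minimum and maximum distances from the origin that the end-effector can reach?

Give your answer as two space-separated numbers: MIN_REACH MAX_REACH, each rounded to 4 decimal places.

Link lengths: [7.3, 11.4]
max_reach = 7.3 + 11.4 = 18.7
L_max = max([7.3, 11.4]) = 11.4
S (sum of others) = 18.7 - 11.4 = 7.3
min_reach = max(0, 11.4 - 7.3) = max(0, 4.1) = 4.1

Answer: 4.1000 18.7000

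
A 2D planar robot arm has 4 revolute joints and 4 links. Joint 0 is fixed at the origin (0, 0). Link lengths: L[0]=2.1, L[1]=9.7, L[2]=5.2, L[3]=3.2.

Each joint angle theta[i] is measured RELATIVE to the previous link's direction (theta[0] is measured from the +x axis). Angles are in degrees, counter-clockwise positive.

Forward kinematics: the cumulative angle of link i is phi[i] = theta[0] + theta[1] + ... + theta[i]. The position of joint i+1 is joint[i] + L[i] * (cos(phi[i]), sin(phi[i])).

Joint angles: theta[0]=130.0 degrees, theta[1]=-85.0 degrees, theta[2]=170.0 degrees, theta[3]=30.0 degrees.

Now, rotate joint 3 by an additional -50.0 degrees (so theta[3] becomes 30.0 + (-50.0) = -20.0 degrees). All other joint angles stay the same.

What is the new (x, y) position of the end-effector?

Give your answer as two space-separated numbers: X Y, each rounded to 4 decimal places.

Answer: -1.8415 4.6568

Derivation:
joint[0] = (0.0000, 0.0000)  (base)
link 0: phi[0] = 130 = 130 deg
  cos(130 deg) = -0.6428, sin(130 deg) = 0.7660
  joint[1] = (0.0000, 0.0000) + 2.1 * (-0.6428, 0.7660) = (0.0000 + -1.3499, 0.0000 + 1.6087) = (-1.3499, 1.6087)
link 1: phi[1] = 130 + -85 = 45 deg
  cos(45 deg) = 0.7071, sin(45 deg) = 0.7071
  joint[2] = (-1.3499, 1.6087) + 9.7 * (0.7071, 0.7071) = (-1.3499 + 6.8589, 1.6087 + 6.8589) = (5.5091, 8.4676)
link 2: phi[2] = 130 + -85 + 170 = 215 deg
  cos(215 deg) = -0.8192, sin(215 deg) = -0.5736
  joint[3] = (5.5091, 8.4676) + 5.2 * (-0.8192, -0.5736) = (5.5091 + -4.2596, 8.4676 + -2.9826) = (1.2495, 5.4850)
link 3: phi[3] = 130 + -85 + 170 + -20 = 195 deg
  cos(195 deg) = -0.9659, sin(195 deg) = -0.2588
  joint[4] = (1.2495, 5.4850) + 3.2 * (-0.9659, -0.2588) = (1.2495 + -3.0910, 5.4850 + -0.8282) = (-1.8415, 4.6568)
End effector: (-1.8415, 4.6568)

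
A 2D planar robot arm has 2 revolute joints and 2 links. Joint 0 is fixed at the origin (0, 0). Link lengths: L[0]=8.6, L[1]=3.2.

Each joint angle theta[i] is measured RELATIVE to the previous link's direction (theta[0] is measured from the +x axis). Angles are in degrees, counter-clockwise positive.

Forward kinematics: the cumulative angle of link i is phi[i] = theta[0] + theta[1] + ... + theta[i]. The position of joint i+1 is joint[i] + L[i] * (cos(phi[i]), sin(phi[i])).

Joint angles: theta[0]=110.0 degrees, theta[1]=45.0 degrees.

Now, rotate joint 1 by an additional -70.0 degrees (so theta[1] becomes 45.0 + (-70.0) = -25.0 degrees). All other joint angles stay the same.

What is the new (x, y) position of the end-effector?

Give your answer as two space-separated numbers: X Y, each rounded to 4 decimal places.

Answer: -2.6625 11.2692

Derivation:
joint[0] = (0.0000, 0.0000)  (base)
link 0: phi[0] = 110 = 110 deg
  cos(110 deg) = -0.3420, sin(110 deg) = 0.9397
  joint[1] = (0.0000, 0.0000) + 8.6 * (-0.3420, 0.9397) = (0.0000 + -2.9414, 0.0000 + 8.0814) = (-2.9414, 8.0814)
link 1: phi[1] = 110 + -25 = 85 deg
  cos(85 deg) = 0.0872, sin(85 deg) = 0.9962
  joint[2] = (-2.9414, 8.0814) + 3.2 * (0.0872, 0.9962) = (-2.9414 + 0.2789, 8.0814 + 3.1878) = (-2.6625, 11.2692)
End effector: (-2.6625, 11.2692)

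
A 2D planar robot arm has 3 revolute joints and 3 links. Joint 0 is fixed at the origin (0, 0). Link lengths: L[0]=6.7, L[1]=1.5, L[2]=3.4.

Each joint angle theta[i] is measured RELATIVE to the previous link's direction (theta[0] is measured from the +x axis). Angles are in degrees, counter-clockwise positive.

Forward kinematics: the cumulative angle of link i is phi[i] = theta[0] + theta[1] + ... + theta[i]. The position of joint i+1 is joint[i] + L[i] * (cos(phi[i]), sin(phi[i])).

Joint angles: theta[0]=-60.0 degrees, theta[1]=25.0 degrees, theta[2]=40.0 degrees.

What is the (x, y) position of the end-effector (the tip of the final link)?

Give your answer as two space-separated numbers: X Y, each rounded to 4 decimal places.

Answer: 7.9658 -6.3664

Derivation:
joint[0] = (0.0000, 0.0000)  (base)
link 0: phi[0] = -60 = -60 deg
  cos(-60 deg) = 0.5000, sin(-60 deg) = -0.8660
  joint[1] = (0.0000, 0.0000) + 6.7 * (0.5000, -0.8660) = (0.0000 + 3.3500, 0.0000 + -5.8024) = (3.3500, -5.8024)
link 1: phi[1] = -60 + 25 = -35 deg
  cos(-35 deg) = 0.8192, sin(-35 deg) = -0.5736
  joint[2] = (3.3500, -5.8024) + 1.5 * (0.8192, -0.5736) = (3.3500 + 1.2287, -5.8024 + -0.8604) = (4.5787, -6.6627)
link 2: phi[2] = -60 + 25 + 40 = 5 deg
  cos(5 deg) = 0.9962, sin(5 deg) = 0.0872
  joint[3] = (4.5787, -6.6627) + 3.4 * (0.9962, 0.0872) = (4.5787 + 3.3871, -6.6627 + 0.2963) = (7.9658, -6.3664)
End effector: (7.9658, -6.3664)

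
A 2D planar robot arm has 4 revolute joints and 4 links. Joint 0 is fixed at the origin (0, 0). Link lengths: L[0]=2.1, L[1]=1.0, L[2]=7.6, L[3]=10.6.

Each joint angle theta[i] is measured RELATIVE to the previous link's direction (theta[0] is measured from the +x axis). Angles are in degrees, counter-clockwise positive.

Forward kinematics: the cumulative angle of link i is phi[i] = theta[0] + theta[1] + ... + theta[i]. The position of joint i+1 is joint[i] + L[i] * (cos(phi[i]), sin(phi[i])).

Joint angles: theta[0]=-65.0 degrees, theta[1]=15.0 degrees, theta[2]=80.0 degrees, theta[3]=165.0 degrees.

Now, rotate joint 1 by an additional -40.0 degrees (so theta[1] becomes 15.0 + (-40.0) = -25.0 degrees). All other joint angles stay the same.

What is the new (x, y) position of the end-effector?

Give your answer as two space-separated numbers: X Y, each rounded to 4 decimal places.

Answer: -1.2348 0.2568

Derivation:
joint[0] = (0.0000, 0.0000)  (base)
link 0: phi[0] = -65 = -65 deg
  cos(-65 deg) = 0.4226, sin(-65 deg) = -0.9063
  joint[1] = (0.0000, 0.0000) + 2.1 * (0.4226, -0.9063) = (0.0000 + 0.8875, 0.0000 + -1.9032) = (0.8875, -1.9032)
link 1: phi[1] = -65 + -25 = -90 deg
  cos(-90 deg) = 0.0000, sin(-90 deg) = -1.0000
  joint[2] = (0.8875, -1.9032) + 1 * (0.0000, -1.0000) = (0.8875 + 0.0000, -1.9032 + -1.0000) = (0.8875, -2.9032)
link 2: phi[2] = -65 + -25 + 80 = -10 deg
  cos(-10 deg) = 0.9848, sin(-10 deg) = -0.1736
  joint[3] = (0.8875, -2.9032) + 7.6 * (0.9848, -0.1736) = (0.8875 + 7.4845, -2.9032 + -1.3197) = (8.3720, -4.2230)
link 3: phi[3] = -65 + -25 + 80 + 165 = 155 deg
  cos(155 deg) = -0.9063, sin(155 deg) = 0.4226
  joint[4] = (8.3720, -4.2230) + 10.6 * (-0.9063, 0.4226) = (8.3720 + -9.6069, -4.2230 + 4.4798) = (-1.2348, 0.2568)
End effector: (-1.2348, 0.2568)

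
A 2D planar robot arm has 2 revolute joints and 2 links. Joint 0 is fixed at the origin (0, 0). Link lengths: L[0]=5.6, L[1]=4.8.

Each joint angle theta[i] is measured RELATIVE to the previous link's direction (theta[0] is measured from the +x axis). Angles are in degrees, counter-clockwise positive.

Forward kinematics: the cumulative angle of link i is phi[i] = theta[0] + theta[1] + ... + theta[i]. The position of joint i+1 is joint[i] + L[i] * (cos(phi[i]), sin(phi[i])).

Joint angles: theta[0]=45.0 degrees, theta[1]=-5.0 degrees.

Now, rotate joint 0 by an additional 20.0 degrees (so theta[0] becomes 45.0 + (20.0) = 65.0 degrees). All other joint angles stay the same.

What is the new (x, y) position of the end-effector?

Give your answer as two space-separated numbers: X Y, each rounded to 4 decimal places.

joint[0] = (0.0000, 0.0000)  (base)
link 0: phi[0] = 65 = 65 deg
  cos(65 deg) = 0.4226, sin(65 deg) = 0.9063
  joint[1] = (0.0000, 0.0000) + 5.6 * (0.4226, 0.9063) = (0.0000 + 2.3667, 0.0000 + 5.0753) = (2.3667, 5.0753)
link 1: phi[1] = 65 + -5 = 60 deg
  cos(60 deg) = 0.5000, sin(60 deg) = 0.8660
  joint[2] = (2.3667, 5.0753) + 4.8 * (0.5000, 0.8660) = (2.3667 + 2.4000, 5.0753 + 4.1569) = (4.7667, 9.2322)
End effector: (4.7667, 9.2322)

Answer: 4.7667 9.2322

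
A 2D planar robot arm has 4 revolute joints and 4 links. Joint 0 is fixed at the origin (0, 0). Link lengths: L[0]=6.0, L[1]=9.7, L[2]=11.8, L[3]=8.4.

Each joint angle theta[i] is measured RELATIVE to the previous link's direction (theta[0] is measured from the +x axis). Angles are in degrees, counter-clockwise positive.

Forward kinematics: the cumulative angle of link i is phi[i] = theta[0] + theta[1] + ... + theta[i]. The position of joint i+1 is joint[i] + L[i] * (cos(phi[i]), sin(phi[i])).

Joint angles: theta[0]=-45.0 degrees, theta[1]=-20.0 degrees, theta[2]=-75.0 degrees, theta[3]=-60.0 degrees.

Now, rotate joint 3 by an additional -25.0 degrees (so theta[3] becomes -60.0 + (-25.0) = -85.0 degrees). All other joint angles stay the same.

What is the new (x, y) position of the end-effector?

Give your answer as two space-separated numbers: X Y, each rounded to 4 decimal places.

Answer: -6.6370 -14.6790

Derivation:
joint[0] = (0.0000, 0.0000)  (base)
link 0: phi[0] = -45 = -45 deg
  cos(-45 deg) = 0.7071, sin(-45 deg) = -0.7071
  joint[1] = (0.0000, 0.0000) + 6 * (0.7071, -0.7071) = (0.0000 + 4.2426, 0.0000 + -4.2426) = (4.2426, -4.2426)
link 1: phi[1] = -45 + -20 = -65 deg
  cos(-65 deg) = 0.4226, sin(-65 deg) = -0.9063
  joint[2] = (4.2426, -4.2426) + 9.7 * (0.4226, -0.9063) = (4.2426 + 4.0994, -4.2426 + -8.7912) = (8.3420, -13.0338)
link 2: phi[2] = -45 + -20 + -75 = -140 deg
  cos(-140 deg) = -0.7660, sin(-140 deg) = -0.6428
  joint[3] = (8.3420, -13.0338) + 11.8 * (-0.7660, -0.6428) = (8.3420 + -9.0393, -13.0338 + -7.5849) = (-0.6973, -20.6187)
link 3: phi[3] = -45 + -20 + -75 + -85 = -225 deg
  cos(-225 deg) = -0.7071, sin(-225 deg) = 0.7071
  joint[4] = (-0.6973, -20.6187) + 8.4 * (-0.7071, 0.7071) = (-0.6973 + -5.9397, -20.6187 + 5.9397) = (-6.6370, -14.6790)
End effector: (-6.6370, -14.6790)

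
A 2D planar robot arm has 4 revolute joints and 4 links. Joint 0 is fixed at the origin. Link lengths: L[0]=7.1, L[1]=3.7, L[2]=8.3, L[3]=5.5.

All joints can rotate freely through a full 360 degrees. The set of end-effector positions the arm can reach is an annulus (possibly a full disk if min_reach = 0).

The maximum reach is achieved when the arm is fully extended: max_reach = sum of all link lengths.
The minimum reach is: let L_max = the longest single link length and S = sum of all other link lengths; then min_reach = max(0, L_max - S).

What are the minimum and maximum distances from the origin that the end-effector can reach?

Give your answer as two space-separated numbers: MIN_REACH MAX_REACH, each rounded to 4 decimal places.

Answer: 0.0000 24.6000

Derivation:
Link lengths: [7.1, 3.7, 8.3, 5.5]
max_reach = 7.1 + 3.7 + 8.3 + 5.5 = 24.6
L_max = max([7.1, 3.7, 8.3, 5.5]) = 8.3
S (sum of others) = 24.6 - 8.3 = 16.3
min_reach = max(0, 8.3 - 16.3) = max(0, -8) = 0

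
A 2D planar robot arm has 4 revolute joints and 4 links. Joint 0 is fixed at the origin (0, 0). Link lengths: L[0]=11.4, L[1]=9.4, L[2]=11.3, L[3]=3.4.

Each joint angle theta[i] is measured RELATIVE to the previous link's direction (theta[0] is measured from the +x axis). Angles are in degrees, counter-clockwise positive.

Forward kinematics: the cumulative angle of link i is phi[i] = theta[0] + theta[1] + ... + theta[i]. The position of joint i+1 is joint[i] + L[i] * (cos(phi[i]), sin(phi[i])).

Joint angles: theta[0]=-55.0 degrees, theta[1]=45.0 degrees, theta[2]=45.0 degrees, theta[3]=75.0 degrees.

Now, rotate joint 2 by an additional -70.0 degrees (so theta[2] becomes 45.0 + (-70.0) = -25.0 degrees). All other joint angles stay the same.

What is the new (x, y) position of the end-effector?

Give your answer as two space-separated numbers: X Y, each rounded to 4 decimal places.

Answer: 27.6569 -15.2666

Derivation:
joint[0] = (0.0000, 0.0000)  (base)
link 0: phi[0] = -55 = -55 deg
  cos(-55 deg) = 0.5736, sin(-55 deg) = -0.8192
  joint[1] = (0.0000, 0.0000) + 11.4 * (0.5736, -0.8192) = (0.0000 + 6.5388, 0.0000 + -9.3383) = (6.5388, -9.3383)
link 1: phi[1] = -55 + 45 = -10 deg
  cos(-10 deg) = 0.9848, sin(-10 deg) = -0.1736
  joint[2] = (6.5388, -9.3383) + 9.4 * (0.9848, -0.1736) = (6.5388 + 9.2572, -9.3383 + -1.6323) = (15.7960, -10.9706)
link 2: phi[2] = -55 + 45 + -25 = -35 deg
  cos(-35 deg) = 0.8192, sin(-35 deg) = -0.5736
  joint[3] = (15.7960, -10.9706) + 11.3 * (0.8192, -0.5736) = (15.7960 + 9.2564, -10.9706 + -6.4814) = (25.0524, -17.4520)
link 3: phi[3] = -55 + 45 + -25 + 75 = 40 deg
  cos(40 deg) = 0.7660, sin(40 deg) = 0.6428
  joint[4] = (25.0524, -17.4520) + 3.4 * (0.7660, 0.6428) = (25.0524 + 2.6046, -17.4520 + 2.1855) = (27.6569, -15.2666)
End effector: (27.6569, -15.2666)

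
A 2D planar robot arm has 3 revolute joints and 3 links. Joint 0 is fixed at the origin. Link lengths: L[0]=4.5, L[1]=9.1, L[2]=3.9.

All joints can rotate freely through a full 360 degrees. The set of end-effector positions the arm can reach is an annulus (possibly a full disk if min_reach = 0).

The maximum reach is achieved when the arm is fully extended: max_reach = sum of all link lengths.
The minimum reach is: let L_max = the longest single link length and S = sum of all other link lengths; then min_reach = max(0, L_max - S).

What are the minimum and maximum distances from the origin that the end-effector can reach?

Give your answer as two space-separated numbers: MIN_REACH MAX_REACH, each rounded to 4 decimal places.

Answer: 0.7000 17.5000

Derivation:
Link lengths: [4.5, 9.1, 3.9]
max_reach = 4.5 + 9.1 + 3.9 = 17.5
L_max = max([4.5, 9.1, 3.9]) = 9.1
S (sum of others) = 17.5 - 9.1 = 8.4
min_reach = max(0, 9.1 - 8.4) = max(0, 0.7) = 0.7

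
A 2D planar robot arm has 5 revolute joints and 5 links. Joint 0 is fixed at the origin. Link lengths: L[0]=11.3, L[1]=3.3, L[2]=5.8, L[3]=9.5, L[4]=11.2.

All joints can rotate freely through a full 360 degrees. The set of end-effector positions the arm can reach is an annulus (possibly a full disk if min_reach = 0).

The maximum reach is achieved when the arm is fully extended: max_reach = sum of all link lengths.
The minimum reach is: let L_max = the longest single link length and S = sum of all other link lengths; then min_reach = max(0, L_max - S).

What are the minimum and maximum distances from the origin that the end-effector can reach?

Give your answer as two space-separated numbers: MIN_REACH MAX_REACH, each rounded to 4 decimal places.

Link lengths: [11.3, 3.3, 5.8, 9.5, 11.2]
max_reach = 11.3 + 3.3 + 5.8 + 9.5 + 11.2 = 41.1
L_max = max([11.3, 3.3, 5.8, 9.5, 11.2]) = 11.3
S (sum of others) = 41.1 - 11.3 = 29.8
min_reach = max(0, 11.3 - 29.8) = max(0, -18.5) = 0

Answer: 0.0000 41.1000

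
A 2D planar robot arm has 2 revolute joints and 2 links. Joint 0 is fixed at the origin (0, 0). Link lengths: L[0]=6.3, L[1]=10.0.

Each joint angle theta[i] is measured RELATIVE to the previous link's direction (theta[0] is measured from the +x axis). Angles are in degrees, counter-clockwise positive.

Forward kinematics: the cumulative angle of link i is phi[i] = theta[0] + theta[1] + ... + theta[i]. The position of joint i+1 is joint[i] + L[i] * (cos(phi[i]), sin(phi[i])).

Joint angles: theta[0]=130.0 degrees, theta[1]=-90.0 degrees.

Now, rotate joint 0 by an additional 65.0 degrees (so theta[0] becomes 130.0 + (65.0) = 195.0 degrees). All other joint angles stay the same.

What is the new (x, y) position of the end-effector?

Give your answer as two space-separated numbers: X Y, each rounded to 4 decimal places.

Answer: -8.6735 8.0287

Derivation:
joint[0] = (0.0000, 0.0000)  (base)
link 0: phi[0] = 195 = 195 deg
  cos(195 deg) = -0.9659, sin(195 deg) = -0.2588
  joint[1] = (0.0000, 0.0000) + 6.3 * (-0.9659, -0.2588) = (0.0000 + -6.0853, 0.0000 + -1.6306) = (-6.0853, -1.6306)
link 1: phi[1] = 195 + -90 = 105 deg
  cos(105 deg) = -0.2588, sin(105 deg) = 0.9659
  joint[2] = (-6.0853, -1.6306) + 10 * (-0.2588, 0.9659) = (-6.0853 + -2.5882, -1.6306 + 9.6593) = (-8.6735, 8.0287)
End effector: (-8.6735, 8.0287)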